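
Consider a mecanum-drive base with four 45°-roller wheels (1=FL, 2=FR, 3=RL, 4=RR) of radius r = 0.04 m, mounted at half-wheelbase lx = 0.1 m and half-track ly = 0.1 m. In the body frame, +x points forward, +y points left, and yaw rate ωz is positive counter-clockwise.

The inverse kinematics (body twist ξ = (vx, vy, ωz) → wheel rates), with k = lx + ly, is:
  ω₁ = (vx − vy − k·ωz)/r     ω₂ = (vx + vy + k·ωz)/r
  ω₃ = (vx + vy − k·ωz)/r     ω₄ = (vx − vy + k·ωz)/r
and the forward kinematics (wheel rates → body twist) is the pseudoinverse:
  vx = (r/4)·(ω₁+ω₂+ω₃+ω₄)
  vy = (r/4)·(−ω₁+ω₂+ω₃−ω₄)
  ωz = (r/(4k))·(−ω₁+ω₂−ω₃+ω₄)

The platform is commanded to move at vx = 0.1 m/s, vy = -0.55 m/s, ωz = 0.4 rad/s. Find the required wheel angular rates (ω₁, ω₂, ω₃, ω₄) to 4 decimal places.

(14.2500, -9.2500, -13.2500, 18.2500)

k = lx + ly = 0.1 + 0.1 = 0.2000;  k·ωz = 0.2000·0.4 = 0.0800
ω₁ (FL) = (vx − vy − k·ωz)/r = 0.5700/0.04 = 14.2500
ω₂ (FR) = (vx + vy + k·ωz)/r = -0.3700/0.04 = -9.2500
ω₃ (RL) = (vx + vy − k·ωz)/r = -0.5300/0.04 = -13.2500
ω₄ (RR) = (vx − vy + k·ωz)/r = 0.7300/0.04 = 18.2500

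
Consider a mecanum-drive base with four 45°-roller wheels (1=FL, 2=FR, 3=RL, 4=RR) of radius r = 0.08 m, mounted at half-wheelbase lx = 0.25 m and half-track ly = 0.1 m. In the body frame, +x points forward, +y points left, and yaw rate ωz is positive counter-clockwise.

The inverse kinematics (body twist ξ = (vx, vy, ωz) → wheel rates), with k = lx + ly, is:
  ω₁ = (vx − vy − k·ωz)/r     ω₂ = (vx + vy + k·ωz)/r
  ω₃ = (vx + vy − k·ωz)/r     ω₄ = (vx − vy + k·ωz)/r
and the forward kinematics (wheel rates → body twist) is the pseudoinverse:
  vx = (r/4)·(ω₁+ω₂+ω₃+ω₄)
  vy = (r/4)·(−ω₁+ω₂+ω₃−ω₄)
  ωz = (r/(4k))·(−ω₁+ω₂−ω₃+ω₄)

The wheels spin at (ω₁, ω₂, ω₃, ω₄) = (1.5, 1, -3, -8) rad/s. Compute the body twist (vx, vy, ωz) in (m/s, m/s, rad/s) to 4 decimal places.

k = lx + ly = 0.25 + 0.1 = 0.3500
ω₁+ω₂+ω₃+ω₄ = -8.5000  →  vx = (0.08/4)·-8.5000 = -0.1700
−ω₁+ω₂+ω₃−ω₄ = 4.5000  →  vy = (0.08/4)·4.5000 = 0.0900
−ω₁+ω₂−ω₃+ω₄ = -5.5000  →  ωz = (0.08/1.4000)·-5.5000 = -0.3143

(-0.1700, 0.0900, -0.3143)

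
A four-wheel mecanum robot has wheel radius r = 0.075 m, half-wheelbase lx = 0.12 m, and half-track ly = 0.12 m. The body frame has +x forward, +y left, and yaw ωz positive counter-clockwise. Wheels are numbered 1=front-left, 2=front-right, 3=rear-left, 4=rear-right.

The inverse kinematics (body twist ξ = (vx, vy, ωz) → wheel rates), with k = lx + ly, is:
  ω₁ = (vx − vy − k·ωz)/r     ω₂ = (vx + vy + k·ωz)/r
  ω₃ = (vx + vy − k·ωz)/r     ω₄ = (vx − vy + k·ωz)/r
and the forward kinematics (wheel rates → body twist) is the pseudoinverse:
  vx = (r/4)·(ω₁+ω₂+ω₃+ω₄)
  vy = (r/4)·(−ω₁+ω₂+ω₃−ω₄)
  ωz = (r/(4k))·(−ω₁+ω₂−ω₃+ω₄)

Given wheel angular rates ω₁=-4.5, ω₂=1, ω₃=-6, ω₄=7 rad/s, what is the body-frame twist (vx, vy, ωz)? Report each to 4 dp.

(-0.0469, -0.1406, 1.4453)

k = lx + ly = 0.12 + 0.12 = 0.2400
ω₁+ω₂+ω₃+ω₄ = -2.5000  →  vx = (0.075/4)·-2.5000 = -0.0469
−ω₁+ω₂+ω₃−ω₄ = -7.5000  →  vy = (0.075/4)·-7.5000 = -0.1406
−ω₁+ω₂−ω₃+ω₄ = 18.5000  →  ωz = (0.075/0.9600)·18.5000 = 1.4453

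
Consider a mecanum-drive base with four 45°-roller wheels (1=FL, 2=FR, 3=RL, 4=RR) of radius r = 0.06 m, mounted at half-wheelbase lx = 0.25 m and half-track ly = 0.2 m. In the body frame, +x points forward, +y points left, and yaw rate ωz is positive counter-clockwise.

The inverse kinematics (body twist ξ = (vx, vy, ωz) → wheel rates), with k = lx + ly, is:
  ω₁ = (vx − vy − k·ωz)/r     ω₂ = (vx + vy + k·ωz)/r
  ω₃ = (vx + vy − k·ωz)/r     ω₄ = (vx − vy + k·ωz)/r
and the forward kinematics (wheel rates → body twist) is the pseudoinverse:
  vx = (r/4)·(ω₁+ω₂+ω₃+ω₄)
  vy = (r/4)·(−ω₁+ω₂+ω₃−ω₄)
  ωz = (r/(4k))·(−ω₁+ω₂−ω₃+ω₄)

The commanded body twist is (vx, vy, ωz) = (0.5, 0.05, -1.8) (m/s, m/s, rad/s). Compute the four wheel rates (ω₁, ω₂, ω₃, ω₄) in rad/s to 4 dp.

(21.0000, -4.3333, 22.6667, -6.0000)

k = lx + ly = 0.25 + 0.2 = 0.4500;  k·ωz = 0.4500·-1.8 = -0.8100
ω₁ (FL) = (vx − vy − k·ωz)/r = 1.2600/0.06 = 21.0000
ω₂ (FR) = (vx + vy + k·ωz)/r = -0.2600/0.06 = -4.3333
ω₃ (RL) = (vx + vy − k·ωz)/r = 1.3600/0.06 = 22.6667
ω₄ (RR) = (vx − vy + k·ωz)/r = -0.3600/0.06 = -6.0000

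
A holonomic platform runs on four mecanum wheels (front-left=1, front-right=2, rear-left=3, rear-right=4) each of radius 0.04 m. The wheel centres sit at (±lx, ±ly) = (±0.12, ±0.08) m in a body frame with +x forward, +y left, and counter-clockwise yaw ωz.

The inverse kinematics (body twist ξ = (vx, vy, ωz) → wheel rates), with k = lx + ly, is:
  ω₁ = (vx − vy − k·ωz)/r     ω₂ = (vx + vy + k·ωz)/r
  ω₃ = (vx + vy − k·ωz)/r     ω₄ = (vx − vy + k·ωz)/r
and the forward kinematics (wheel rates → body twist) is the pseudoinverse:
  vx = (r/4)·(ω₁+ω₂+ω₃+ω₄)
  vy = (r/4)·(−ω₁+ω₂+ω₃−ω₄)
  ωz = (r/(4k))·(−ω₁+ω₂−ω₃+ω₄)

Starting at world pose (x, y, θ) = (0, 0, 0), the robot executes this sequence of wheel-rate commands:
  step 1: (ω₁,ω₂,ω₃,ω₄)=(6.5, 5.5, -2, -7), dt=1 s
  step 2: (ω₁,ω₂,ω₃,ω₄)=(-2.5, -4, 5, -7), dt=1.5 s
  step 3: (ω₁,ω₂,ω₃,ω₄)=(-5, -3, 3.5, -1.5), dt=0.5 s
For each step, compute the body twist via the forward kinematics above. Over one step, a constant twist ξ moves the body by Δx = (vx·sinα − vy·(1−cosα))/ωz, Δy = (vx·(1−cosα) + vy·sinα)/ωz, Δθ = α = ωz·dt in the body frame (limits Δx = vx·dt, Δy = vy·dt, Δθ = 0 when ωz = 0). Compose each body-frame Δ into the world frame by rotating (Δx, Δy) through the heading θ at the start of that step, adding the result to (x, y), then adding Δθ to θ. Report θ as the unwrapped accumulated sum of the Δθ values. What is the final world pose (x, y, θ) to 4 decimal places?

step 1: ξ=(vx,vy,ωz)=(0.0300, 0.0400, -0.3000), dt=1.0 → body Δ=(0.0355, 0.0349, -0.3000) → world pose (0.0355, 0.0349, -0.3000)
step 2: ξ=(vx,vy,ωz)=(-0.0850, 0.1050, -0.6750), dt=1.5 → body Δ=(-0.0337, 0.1912, -1.0125) → world pose (0.0598, 0.2275, -1.3125)
step 3: ξ=(vx,vy,ωz)=(-0.0600, 0.0700, -0.1500), dt=0.5 → body Δ=(-0.0287, 0.0361, -0.0750) → world pose (0.0874, 0.2644, -1.3875)

(0.0874, 0.2644, -1.3875)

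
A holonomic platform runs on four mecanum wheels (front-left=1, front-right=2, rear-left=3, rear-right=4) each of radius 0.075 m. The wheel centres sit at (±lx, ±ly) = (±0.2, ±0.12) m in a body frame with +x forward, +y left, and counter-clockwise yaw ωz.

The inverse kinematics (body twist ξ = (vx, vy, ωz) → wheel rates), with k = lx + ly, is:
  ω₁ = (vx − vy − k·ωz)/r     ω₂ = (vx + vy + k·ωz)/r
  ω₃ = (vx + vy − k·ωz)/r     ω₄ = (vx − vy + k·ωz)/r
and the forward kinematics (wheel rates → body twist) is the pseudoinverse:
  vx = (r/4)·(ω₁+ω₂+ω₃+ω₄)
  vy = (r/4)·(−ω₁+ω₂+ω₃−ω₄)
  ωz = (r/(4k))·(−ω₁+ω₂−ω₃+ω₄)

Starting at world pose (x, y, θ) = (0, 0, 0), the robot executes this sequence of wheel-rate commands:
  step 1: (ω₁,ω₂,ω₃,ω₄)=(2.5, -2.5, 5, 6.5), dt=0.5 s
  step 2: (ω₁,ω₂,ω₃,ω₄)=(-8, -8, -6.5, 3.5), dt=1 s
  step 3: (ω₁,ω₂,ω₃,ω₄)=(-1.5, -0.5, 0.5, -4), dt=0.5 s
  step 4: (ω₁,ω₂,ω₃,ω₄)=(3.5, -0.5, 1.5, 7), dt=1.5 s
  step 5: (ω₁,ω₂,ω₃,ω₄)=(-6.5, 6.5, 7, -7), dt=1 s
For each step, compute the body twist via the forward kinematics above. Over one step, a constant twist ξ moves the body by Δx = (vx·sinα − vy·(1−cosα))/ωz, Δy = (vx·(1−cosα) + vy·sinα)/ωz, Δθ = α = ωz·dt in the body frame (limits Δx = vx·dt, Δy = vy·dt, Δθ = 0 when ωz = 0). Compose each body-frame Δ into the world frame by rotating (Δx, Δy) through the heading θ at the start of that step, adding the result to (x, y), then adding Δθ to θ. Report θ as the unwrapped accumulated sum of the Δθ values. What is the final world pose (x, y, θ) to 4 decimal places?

step 1: ξ=(vx,vy,ωz)=(0.2156, -0.1219, -0.2051), dt=0.5 → body Δ=(0.1045, -0.0664, -0.1025) → world pose (0.1045, -0.0664, -0.1025)
step 2: ξ=(vx,vy,ωz)=(-0.3562, -0.1875, 0.5859), dt=1.0 → body Δ=(-0.2828, -0.2784, 0.5859) → world pose (-0.2053, -0.3143, 0.4834)
step 3: ξ=(vx,vy,ωz)=(-0.1031, 0.1031, -0.2051), dt=0.5 → body Δ=(-0.0488, 0.0541, -0.1025) → world pose (-0.2737, -0.2891, 0.3809)
step 4: ξ=(vx,vy,ωz)=(0.2156, -0.1781, 0.0879), dt=1.5 → body Δ=(0.3401, -0.2451, 0.1318) → world pose (0.1331, -0.3902, 0.5127)
step 5: ξ=(vx,vy,ωz)=(0.0000, 0.5062, -0.0586), dt=1.0 → body Δ=(0.0148, 0.5060, -0.0586) → world pose (-0.1022, 0.0579, 0.4541)

(-0.1022, 0.0579, 0.4541)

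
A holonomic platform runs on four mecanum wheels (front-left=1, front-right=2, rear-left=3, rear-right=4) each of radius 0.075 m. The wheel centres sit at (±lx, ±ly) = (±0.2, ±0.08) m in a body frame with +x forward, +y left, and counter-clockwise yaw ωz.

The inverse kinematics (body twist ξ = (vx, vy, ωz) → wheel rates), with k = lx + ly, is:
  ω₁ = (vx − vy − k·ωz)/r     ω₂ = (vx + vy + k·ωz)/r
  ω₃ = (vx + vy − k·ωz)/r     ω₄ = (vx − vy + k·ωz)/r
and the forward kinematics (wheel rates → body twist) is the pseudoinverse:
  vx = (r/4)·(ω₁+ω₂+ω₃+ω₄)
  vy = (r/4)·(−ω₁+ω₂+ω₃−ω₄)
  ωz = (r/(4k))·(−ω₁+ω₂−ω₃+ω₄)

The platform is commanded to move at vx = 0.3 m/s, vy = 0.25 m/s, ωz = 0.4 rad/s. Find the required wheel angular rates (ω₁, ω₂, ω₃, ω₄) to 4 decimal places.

k = lx + ly = 0.2 + 0.08 = 0.2800;  k·ωz = 0.2800·0.4 = 0.1120
ω₁ (FL) = (vx − vy − k·ωz)/r = -0.0620/0.075 = -0.8267
ω₂ (FR) = (vx + vy + k·ωz)/r = 0.6620/0.075 = 8.8267
ω₃ (RL) = (vx + vy − k·ωz)/r = 0.4380/0.075 = 5.8400
ω₄ (RR) = (vx − vy + k·ωz)/r = 0.1620/0.075 = 2.1600

(-0.8267, 8.8267, 5.8400, 2.1600)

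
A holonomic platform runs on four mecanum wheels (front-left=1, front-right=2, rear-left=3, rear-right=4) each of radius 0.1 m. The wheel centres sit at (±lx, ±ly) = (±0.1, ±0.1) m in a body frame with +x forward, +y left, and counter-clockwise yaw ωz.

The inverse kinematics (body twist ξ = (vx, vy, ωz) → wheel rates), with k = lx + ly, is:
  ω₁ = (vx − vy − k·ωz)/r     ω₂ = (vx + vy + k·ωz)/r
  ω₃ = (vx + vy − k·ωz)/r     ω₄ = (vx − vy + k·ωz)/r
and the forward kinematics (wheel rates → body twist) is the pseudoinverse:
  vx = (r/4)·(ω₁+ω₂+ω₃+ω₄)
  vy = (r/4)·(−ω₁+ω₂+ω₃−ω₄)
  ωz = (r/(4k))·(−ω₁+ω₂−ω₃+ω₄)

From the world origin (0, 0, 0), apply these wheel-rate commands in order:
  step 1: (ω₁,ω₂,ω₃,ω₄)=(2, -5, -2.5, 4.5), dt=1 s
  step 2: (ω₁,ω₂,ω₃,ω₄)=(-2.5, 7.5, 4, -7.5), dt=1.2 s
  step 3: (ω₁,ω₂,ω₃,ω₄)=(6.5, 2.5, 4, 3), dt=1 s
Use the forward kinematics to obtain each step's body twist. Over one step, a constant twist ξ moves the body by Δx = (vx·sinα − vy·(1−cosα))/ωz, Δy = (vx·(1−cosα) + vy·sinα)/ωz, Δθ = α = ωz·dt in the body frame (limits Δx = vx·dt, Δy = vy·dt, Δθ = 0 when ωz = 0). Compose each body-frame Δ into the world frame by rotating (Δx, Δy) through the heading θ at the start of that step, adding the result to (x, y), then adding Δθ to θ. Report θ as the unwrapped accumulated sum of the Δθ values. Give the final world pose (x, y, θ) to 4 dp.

(0.3921, 0.0197, -0.8500)

step 1: ξ=(vx,vy,ωz)=(-0.0250, -0.3500, 0.0000), dt=1.0 → body Δ=(-0.0250, -0.3500, 0.0000) → world pose (-0.0250, -0.3500, 0.0000)
step 2: ξ=(vx,vy,ωz)=(0.0375, 0.5375, -0.1875), dt=1.2 → body Δ=(0.1169, 0.6345, -0.2250) → world pose (0.0919, 0.2845, -0.2250)
step 3: ξ=(vx,vy,ωz)=(0.4000, -0.0750, -0.6250), dt=1.0 → body Δ=(0.3518, -0.1912, -0.6250) → world pose (0.3921, 0.0197, -0.8500)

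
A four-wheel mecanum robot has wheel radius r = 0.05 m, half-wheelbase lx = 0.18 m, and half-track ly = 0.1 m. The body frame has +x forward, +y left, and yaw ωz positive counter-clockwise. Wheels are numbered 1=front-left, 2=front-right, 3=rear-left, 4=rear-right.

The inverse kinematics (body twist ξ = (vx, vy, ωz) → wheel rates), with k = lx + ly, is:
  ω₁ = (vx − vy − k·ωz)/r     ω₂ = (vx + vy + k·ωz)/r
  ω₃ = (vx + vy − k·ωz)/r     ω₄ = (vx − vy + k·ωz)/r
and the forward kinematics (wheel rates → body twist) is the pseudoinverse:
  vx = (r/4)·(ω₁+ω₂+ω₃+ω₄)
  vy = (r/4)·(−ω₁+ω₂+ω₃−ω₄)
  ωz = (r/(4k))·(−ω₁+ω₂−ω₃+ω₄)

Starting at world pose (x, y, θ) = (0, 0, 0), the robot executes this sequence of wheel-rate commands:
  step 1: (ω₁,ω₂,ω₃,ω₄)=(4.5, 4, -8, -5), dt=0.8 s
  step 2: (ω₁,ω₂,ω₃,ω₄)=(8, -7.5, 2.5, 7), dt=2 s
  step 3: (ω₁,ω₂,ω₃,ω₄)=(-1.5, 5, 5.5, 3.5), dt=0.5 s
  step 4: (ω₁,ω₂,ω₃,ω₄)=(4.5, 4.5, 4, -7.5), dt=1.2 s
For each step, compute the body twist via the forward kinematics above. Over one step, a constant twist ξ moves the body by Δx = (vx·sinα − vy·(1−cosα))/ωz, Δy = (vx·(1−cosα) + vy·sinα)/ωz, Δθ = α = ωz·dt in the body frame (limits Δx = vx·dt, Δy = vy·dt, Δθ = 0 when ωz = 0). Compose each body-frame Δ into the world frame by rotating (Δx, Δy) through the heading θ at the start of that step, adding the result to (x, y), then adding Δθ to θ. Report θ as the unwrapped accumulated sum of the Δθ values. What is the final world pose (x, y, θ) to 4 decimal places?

step 1: ξ=(vx,vy,ωz)=(-0.0563, -0.0438, 0.1116), dt=0.8 → body Δ=(-0.0434, -0.0370, 0.0893) → world pose (-0.0434, -0.0370, 0.0893)
step 2: ξ=(vx,vy,ωz)=(0.1250, -0.2500, -0.4911), dt=2.0 → body Δ=(-0.0147, -0.5366, -0.9821) → world pose (-0.0102, -0.5728, -0.8929)
step 3: ξ=(vx,vy,ωz)=(0.1562, 0.1063, 0.2009), dt=0.5 → body Δ=(0.0753, 0.0570, 0.1004) → world pose (0.0814, -0.5957, -0.7924)
step 4: ξ=(vx,vy,ωz)=(0.0688, 0.1437, -0.5134), dt=1.2 → body Δ=(0.1289, 0.1372, -0.6161) → world pose (0.2696, -0.5911, -1.4085)

(0.2696, -0.5911, -1.4085)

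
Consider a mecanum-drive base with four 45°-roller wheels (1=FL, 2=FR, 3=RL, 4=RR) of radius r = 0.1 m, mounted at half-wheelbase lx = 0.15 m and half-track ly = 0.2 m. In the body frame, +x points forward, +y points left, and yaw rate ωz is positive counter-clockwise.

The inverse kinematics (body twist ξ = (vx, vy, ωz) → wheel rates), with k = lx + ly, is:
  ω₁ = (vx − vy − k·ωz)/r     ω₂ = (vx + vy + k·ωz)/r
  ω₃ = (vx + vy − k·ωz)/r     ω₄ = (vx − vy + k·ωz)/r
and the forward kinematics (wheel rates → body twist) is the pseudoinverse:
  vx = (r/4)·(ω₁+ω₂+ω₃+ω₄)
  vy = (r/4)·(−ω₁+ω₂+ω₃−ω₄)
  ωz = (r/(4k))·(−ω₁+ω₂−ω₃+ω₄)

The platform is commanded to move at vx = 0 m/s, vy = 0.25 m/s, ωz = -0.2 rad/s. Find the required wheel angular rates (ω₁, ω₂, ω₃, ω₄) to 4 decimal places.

(-1.8000, 1.8000, 3.2000, -3.2000)

k = lx + ly = 0.15 + 0.2 = 0.3500;  k·ωz = 0.3500·-0.2 = -0.0700
ω₁ (FL) = (vx − vy − k·ωz)/r = -0.1800/0.1 = -1.8000
ω₂ (FR) = (vx + vy + k·ωz)/r = 0.1800/0.1 = 1.8000
ω₃ (RL) = (vx + vy − k·ωz)/r = 0.3200/0.1 = 3.2000
ω₄ (RR) = (vx − vy + k·ωz)/r = -0.3200/0.1 = -3.2000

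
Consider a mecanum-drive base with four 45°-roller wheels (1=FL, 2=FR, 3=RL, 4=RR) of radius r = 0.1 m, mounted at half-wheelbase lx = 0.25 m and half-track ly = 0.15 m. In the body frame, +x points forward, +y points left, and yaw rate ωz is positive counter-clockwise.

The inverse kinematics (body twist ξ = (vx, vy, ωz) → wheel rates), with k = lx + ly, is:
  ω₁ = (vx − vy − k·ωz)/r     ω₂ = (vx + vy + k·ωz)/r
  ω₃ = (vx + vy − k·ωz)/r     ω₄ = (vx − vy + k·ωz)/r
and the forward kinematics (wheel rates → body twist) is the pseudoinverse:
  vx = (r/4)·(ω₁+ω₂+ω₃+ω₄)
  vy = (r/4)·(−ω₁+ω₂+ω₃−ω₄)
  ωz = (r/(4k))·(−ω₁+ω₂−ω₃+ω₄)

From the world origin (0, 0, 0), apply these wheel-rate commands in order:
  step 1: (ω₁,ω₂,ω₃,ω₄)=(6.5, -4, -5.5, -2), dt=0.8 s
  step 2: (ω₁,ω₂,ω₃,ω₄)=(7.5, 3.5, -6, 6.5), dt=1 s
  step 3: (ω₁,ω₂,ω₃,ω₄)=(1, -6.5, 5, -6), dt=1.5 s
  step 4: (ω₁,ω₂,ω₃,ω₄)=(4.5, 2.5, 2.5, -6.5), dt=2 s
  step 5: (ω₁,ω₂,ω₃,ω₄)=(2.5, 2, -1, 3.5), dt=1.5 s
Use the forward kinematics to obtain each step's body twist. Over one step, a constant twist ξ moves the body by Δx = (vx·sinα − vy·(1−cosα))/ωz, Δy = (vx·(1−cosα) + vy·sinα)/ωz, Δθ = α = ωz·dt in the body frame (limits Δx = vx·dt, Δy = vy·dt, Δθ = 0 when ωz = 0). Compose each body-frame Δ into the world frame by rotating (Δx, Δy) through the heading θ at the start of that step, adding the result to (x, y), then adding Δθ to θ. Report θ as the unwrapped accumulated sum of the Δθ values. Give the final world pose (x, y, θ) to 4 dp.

step 1: ξ=(vx,vy,ωz)=(-0.1250, -0.3500, -0.4375), dt=0.8 → body Δ=(-0.1465, -0.2570, -0.3500) → world pose (-0.1465, -0.2570, -0.3500)
step 2: ξ=(vx,vy,ωz)=(0.2875, -0.4125, 0.5312), dt=1.0 → body Δ=(0.3812, -0.3188, 0.5312) → world pose (0.1023, -0.6872, 0.1812)
step 3: ξ=(vx,vy,ωz)=(-0.1625, 0.0875, -1.1562), dt=1.5 → body Δ=(-0.0507, 0.2381, -1.7344) → world pose (0.0095, -0.4621, -1.5531)
step 4: ξ=(vx,vy,ωz)=(0.0750, 0.1750, -0.6875), dt=2.0 → body Δ=(0.3120, 0.1618, -1.3750) → world pose (0.1768, -0.7712, -2.9281)
step 5: ξ=(vx,vy,ωz)=(0.1750, -0.1250, 0.2500), dt=1.5 → body Δ=(0.2911, -0.1345, 0.3750) → world pose (-0.1362, -0.7015, -2.5531)

(-0.1362, -0.7015, -2.5531)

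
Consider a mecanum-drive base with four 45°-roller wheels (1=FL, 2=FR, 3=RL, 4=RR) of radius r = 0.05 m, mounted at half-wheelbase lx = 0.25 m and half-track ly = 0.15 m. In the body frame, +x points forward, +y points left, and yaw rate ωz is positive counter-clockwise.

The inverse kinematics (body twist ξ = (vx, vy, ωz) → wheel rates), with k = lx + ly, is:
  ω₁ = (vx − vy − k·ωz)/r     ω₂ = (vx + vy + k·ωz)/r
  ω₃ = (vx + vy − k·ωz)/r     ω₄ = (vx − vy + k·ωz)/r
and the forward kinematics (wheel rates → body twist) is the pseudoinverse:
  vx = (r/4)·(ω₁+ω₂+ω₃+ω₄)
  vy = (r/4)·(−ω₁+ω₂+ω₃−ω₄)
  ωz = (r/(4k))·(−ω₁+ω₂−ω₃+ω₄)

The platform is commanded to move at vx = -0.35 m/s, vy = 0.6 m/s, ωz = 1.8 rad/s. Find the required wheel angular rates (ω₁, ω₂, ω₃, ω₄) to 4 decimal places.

k = lx + ly = 0.25 + 0.15 = 0.4000;  k·ωz = 0.4000·1.8 = 0.7200
ω₁ (FL) = (vx − vy − k·ωz)/r = -1.6700/0.05 = -33.4000
ω₂ (FR) = (vx + vy + k·ωz)/r = 0.9700/0.05 = 19.4000
ω₃ (RL) = (vx + vy − k·ωz)/r = -0.4700/0.05 = -9.4000
ω₄ (RR) = (vx − vy + k·ωz)/r = -0.2300/0.05 = -4.6000

(-33.4000, 19.4000, -9.4000, -4.6000)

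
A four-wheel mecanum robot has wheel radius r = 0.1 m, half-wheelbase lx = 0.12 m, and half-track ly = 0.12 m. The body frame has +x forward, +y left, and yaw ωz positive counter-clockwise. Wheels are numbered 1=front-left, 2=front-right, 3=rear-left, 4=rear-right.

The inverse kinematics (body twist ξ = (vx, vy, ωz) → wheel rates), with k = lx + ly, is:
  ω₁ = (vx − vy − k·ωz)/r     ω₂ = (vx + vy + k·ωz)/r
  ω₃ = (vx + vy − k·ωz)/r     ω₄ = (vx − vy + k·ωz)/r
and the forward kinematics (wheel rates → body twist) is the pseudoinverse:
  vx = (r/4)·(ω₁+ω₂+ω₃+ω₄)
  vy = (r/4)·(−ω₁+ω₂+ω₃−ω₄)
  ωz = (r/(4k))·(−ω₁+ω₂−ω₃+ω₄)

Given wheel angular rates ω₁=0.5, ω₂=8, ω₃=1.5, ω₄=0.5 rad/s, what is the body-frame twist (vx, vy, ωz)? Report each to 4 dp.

(0.2625, 0.2125, 0.6771)

k = lx + ly = 0.12 + 0.12 = 0.2400
ω₁+ω₂+ω₃+ω₄ = 10.5000  →  vx = (0.1/4)·10.5000 = 0.2625
−ω₁+ω₂+ω₃−ω₄ = 8.5000  →  vy = (0.1/4)·8.5000 = 0.2125
−ω₁+ω₂−ω₃+ω₄ = 6.5000  →  ωz = (0.1/0.9600)·6.5000 = 0.6771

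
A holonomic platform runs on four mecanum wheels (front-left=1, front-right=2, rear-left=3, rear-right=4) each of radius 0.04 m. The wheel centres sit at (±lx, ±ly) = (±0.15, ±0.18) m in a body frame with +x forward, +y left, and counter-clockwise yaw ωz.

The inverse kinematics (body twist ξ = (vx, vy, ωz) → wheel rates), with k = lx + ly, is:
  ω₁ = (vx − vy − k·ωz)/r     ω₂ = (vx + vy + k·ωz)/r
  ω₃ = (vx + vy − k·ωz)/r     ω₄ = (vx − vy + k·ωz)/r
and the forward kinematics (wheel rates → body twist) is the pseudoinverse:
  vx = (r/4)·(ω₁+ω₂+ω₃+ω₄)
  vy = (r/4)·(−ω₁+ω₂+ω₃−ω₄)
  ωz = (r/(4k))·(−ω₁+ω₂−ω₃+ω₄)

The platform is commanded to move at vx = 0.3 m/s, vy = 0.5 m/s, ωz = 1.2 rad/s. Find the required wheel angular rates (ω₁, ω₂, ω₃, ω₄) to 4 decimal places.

(-14.9000, 29.9000, 10.1000, 4.9000)

k = lx + ly = 0.15 + 0.18 = 0.3300;  k·ωz = 0.3300·1.2 = 0.3960
ω₁ (FL) = (vx − vy − k·ωz)/r = -0.5960/0.04 = -14.9000
ω₂ (FR) = (vx + vy + k·ωz)/r = 1.1960/0.04 = 29.9000
ω₃ (RL) = (vx + vy − k·ωz)/r = 0.4040/0.04 = 10.1000
ω₄ (RR) = (vx − vy + k·ωz)/r = 0.1960/0.04 = 4.9000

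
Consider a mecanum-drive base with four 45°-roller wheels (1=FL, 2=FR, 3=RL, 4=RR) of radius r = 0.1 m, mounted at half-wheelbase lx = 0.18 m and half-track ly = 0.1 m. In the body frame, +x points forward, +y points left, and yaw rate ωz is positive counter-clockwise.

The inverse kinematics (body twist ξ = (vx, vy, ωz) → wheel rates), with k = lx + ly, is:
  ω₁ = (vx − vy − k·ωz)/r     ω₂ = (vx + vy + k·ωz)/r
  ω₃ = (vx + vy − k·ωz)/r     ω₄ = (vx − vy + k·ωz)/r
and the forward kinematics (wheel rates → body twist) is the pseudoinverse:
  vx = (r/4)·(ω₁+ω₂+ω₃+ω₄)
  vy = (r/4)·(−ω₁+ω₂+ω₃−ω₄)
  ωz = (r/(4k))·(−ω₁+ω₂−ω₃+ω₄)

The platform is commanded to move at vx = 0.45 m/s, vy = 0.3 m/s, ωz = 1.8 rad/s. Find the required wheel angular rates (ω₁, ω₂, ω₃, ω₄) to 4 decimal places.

k = lx + ly = 0.18 + 0.1 = 0.2800;  k·ωz = 0.2800·1.8 = 0.5040
ω₁ (FL) = (vx − vy − k·ωz)/r = -0.3540/0.1 = -3.5400
ω₂ (FR) = (vx + vy + k·ωz)/r = 1.2540/0.1 = 12.5400
ω₃ (RL) = (vx + vy − k·ωz)/r = 0.2460/0.1 = 2.4600
ω₄ (RR) = (vx − vy + k·ωz)/r = 0.6540/0.1 = 6.5400

(-3.5400, 12.5400, 2.4600, 6.5400)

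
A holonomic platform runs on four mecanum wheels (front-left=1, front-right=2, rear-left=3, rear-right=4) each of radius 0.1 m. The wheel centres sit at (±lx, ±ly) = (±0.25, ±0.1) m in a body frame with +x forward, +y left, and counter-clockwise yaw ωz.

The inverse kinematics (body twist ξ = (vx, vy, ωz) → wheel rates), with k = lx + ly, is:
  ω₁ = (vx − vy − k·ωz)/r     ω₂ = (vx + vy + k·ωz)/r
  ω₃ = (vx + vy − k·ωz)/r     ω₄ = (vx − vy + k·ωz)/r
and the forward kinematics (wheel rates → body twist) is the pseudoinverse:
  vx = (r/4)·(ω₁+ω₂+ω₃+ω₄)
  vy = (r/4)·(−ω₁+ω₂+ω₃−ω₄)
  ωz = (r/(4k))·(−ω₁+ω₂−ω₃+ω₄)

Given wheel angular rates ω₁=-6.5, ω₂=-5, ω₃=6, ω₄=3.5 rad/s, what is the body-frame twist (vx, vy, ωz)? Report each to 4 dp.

k = lx + ly = 0.25 + 0.1 = 0.3500
ω₁+ω₂+ω₃+ω₄ = -2.0000  →  vx = (0.1/4)·-2.0000 = -0.0500
−ω₁+ω₂+ω₃−ω₄ = 4.0000  →  vy = (0.1/4)·4.0000 = 0.1000
−ω₁+ω₂−ω₃+ω₄ = -1.0000  →  ωz = (0.1/1.4000)·-1.0000 = -0.0714

(-0.0500, 0.1000, -0.0714)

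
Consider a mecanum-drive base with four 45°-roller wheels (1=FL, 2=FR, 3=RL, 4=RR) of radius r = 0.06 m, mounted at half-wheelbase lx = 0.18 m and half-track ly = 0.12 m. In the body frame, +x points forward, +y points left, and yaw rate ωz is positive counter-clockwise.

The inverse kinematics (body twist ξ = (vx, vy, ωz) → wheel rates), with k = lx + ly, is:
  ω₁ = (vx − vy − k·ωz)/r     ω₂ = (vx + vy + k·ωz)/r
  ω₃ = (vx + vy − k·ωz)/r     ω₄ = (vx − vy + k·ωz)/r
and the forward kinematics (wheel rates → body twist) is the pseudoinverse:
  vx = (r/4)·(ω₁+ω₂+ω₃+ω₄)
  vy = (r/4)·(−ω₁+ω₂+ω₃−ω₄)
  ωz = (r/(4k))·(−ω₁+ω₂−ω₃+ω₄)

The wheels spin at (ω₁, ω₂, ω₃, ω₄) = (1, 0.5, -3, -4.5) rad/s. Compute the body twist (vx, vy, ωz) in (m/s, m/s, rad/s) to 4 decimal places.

k = lx + ly = 0.18 + 0.12 = 0.3000
ω₁+ω₂+ω₃+ω₄ = -6.0000  →  vx = (0.06/4)·-6.0000 = -0.0900
−ω₁+ω₂+ω₃−ω₄ = 1.0000  →  vy = (0.06/4)·1.0000 = 0.0150
−ω₁+ω₂−ω₃+ω₄ = -2.0000  →  ωz = (0.06/1.2000)·-2.0000 = -0.1000

(-0.0900, 0.0150, -0.1000)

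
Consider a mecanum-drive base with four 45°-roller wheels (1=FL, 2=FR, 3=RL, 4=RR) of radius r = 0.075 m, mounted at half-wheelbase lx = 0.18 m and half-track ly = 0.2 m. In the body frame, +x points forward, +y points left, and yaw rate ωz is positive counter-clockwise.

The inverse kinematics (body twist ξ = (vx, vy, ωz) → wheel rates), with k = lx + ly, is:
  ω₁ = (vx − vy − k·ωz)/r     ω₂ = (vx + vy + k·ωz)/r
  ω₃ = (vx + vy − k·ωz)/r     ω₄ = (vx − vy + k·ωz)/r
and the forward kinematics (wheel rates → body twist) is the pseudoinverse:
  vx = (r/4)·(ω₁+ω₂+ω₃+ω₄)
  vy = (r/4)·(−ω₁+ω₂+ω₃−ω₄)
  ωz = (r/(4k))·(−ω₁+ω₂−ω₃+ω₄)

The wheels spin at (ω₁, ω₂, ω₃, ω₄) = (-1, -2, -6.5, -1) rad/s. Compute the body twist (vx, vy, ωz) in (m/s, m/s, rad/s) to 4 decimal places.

(-0.1969, -0.1219, 0.2220)

k = lx + ly = 0.18 + 0.2 = 0.3800
ω₁+ω₂+ω₃+ω₄ = -10.5000  →  vx = (0.075/4)·-10.5000 = -0.1969
−ω₁+ω₂+ω₃−ω₄ = -6.5000  →  vy = (0.075/4)·-6.5000 = -0.1219
−ω₁+ω₂−ω₃+ω₄ = 4.5000  →  ωz = (0.075/1.5200)·4.5000 = 0.2220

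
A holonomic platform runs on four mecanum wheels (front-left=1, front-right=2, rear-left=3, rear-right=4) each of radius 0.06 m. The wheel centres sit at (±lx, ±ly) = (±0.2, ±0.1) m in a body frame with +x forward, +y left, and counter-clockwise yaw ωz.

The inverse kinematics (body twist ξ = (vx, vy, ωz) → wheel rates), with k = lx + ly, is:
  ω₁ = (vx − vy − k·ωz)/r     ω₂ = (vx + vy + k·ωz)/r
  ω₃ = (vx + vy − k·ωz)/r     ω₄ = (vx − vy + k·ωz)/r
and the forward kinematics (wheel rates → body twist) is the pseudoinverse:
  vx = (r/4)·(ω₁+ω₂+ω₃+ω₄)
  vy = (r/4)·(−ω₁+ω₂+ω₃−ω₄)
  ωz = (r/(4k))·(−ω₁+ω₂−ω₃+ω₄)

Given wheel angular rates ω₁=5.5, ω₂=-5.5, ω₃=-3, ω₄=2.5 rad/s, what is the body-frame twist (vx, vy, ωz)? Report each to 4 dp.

k = lx + ly = 0.2 + 0.1 = 0.3000
ω₁+ω₂+ω₃+ω₄ = -0.5000  →  vx = (0.06/4)·-0.5000 = -0.0075
−ω₁+ω₂+ω₃−ω₄ = -16.5000  →  vy = (0.06/4)·-16.5000 = -0.2475
−ω₁+ω₂−ω₃+ω₄ = -5.5000  →  ωz = (0.06/1.2000)·-5.5000 = -0.2750

(-0.0075, -0.2475, -0.2750)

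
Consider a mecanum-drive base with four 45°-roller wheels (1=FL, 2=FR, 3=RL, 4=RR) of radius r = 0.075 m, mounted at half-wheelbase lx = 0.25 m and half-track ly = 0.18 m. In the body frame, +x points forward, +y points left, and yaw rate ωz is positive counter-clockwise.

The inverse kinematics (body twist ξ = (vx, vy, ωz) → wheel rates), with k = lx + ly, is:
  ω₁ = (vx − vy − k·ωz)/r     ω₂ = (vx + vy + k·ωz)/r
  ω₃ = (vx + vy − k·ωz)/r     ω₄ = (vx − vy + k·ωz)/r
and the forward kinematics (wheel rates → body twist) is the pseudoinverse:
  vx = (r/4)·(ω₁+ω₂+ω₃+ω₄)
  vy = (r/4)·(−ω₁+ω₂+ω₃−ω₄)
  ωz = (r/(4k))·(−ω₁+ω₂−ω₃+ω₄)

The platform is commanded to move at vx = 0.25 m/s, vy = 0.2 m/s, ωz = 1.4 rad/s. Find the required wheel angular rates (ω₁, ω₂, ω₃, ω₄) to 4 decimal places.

(-7.3600, 14.0267, -2.0267, 8.6933)

k = lx + ly = 0.25 + 0.18 = 0.4300;  k·ωz = 0.4300·1.4 = 0.6020
ω₁ (FL) = (vx − vy − k·ωz)/r = -0.5520/0.075 = -7.3600
ω₂ (FR) = (vx + vy + k·ωz)/r = 1.0520/0.075 = 14.0267
ω₃ (RL) = (vx + vy − k·ωz)/r = -0.1520/0.075 = -2.0267
ω₄ (RR) = (vx − vy + k·ωz)/r = 0.6520/0.075 = 8.6933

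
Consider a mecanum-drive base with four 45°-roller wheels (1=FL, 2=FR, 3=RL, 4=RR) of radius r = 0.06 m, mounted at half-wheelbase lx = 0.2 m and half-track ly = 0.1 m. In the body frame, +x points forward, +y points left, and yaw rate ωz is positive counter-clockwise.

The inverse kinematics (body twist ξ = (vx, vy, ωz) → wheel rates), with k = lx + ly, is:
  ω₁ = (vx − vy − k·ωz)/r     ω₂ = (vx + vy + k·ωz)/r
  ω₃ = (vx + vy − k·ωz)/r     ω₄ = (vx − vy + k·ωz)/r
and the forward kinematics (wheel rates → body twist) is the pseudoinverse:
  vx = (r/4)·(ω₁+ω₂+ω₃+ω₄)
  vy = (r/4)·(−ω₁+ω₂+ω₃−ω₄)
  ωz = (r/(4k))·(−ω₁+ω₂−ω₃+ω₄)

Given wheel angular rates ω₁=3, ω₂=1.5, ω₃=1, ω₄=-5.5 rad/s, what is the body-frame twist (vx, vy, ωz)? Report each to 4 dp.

k = lx + ly = 0.2 + 0.1 = 0.3000
ω₁+ω₂+ω₃+ω₄ = 0.0000  →  vx = (0.06/4)·0.0000 = 0.0000
−ω₁+ω₂+ω₃−ω₄ = 5.0000  →  vy = (0.06/4)·5.0000 = 0.0750
−ω₁+ω₂−ω₃+ω₄ = -8.0000  →  ωz = (0.06/1.2000)·-8.0000 = -0.4000

(0.0000, 0.0750, -0.4000)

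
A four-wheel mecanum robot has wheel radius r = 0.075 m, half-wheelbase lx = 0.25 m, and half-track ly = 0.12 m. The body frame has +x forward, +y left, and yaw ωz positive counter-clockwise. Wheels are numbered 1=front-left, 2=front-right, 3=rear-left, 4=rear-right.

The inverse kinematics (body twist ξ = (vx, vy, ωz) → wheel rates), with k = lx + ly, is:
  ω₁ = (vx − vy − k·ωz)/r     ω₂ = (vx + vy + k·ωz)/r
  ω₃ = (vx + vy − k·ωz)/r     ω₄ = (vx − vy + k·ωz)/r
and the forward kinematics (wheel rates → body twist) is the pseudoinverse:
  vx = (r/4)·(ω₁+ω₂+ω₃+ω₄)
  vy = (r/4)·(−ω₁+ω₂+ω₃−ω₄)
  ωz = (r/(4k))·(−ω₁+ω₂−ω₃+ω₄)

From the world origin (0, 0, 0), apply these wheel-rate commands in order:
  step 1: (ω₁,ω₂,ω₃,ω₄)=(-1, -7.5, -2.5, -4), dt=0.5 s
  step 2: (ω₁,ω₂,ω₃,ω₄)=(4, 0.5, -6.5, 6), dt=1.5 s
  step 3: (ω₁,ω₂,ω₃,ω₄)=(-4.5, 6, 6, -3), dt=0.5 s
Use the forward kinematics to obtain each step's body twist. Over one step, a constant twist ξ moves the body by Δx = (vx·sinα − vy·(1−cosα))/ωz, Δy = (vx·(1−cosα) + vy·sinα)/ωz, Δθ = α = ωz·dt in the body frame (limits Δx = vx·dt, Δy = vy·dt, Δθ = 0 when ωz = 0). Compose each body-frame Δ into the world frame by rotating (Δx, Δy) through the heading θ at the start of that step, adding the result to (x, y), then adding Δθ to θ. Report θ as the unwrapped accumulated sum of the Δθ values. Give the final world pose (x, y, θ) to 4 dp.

step 1: ξ=(vx,vy,ωz)=(-0.2812, -0.0938, -0.4054), dt=0.5 → body Δ=(-0.1444, -0.0324, -0.2027) → world pose (-0.1444, -0.0324, -0.2027)
step 2: ξ=(vx,vy,ωz)=(0.0750, -0.3000, 0.4561), dt=1.5 → body Δ=(0.2519, -0.3787, 0.6841) → world pose (0.0261, -0.4540, 0.4814)
step 3: ξ=(vx,vy,ωz)=(0.0844, 0.3656, 0.0760), dt=0.5 → body Δ=(0.0387, 0.1836, 0.0380) → world pose (-0.0245, -0.2734, 0.5194)

(-0.0245, -0.2734, 0.5194)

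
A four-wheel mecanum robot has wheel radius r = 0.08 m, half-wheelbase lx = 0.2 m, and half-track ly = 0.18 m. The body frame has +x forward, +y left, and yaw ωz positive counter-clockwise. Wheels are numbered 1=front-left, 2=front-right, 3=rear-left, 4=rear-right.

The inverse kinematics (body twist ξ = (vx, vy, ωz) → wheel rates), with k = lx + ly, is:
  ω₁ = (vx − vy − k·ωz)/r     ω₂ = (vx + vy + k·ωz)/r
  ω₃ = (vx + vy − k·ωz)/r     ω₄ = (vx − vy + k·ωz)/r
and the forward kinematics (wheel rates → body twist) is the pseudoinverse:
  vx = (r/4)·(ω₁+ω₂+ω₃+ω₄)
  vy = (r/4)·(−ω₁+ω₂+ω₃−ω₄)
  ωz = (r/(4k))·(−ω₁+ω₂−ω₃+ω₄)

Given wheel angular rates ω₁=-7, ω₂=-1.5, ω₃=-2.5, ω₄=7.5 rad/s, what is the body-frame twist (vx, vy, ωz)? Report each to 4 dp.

(-0.0700, -0.0900, 0.8158)

k = lx + ly = 0.2 + 0.18 = 0.3800
ω₁+ω₂+ω₃+ω₄ = -3.5000  →  vx = (0.08/4)·-3.5000 = -0.0700
−ω₁+ω₂+ω₃−ω₄ = -4.5000  →  vy = (0.08/4)·-4.5000 = -0.0900
−ω₁+ω₂−ω₃+ω₄ = 15.5000  →  ωz = (0.08/1.5200)·15.5000 = 0.8158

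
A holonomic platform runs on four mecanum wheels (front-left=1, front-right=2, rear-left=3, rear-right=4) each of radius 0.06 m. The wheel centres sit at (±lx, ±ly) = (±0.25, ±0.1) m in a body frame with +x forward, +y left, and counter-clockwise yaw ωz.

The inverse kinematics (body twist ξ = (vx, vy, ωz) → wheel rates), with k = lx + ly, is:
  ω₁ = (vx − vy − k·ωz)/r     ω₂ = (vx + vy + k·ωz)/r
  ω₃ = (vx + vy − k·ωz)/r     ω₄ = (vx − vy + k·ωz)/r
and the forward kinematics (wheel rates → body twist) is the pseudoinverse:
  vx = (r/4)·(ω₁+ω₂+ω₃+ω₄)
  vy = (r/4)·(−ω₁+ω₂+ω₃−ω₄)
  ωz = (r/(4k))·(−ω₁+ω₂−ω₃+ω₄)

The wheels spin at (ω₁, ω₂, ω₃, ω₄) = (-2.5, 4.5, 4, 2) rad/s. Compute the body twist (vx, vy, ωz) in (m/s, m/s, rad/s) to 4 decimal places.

k = lx + ly = 0.25 + 0.1 = 0.3500
ω₁+ω₂+ω₃+ω₄ = 8.0000  →  vx = (0.06/4)·8.0000 = 0.1200
−ω₁+ω₂+ω₃−ω₄ = 9.0000  →  vy = (0.06/4)·9.0000 = 0.1350
−ω₁+ω₂−ω₃+ω₄ = 5.0000  →  ωz = (0.06/1.4000)·5.0000 = 0.2143

(0.1200, 0.1350, 0.2143)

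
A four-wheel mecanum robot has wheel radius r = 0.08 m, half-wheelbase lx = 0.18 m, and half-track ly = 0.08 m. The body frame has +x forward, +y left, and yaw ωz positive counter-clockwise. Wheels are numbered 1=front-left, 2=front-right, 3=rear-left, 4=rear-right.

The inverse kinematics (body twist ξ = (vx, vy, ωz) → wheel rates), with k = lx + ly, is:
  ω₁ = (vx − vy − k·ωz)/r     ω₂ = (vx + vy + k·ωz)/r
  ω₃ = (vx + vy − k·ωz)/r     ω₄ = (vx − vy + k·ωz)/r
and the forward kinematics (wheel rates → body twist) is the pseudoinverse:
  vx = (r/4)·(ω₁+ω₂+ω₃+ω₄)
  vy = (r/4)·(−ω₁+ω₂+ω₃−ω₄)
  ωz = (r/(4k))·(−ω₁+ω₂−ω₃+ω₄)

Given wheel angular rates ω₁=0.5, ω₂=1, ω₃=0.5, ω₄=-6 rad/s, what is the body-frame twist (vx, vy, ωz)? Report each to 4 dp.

k = lx + ly = 0.18 + 0.08 = 0.2600
ω₁+ω₂+ω₃+ω₄ = -4.0000  →  vx = (0.08/4)·-4.0000 = -0.0800
−ω₁+ω₂+ω₃−ω₄ = 7.0000  →  vy = (0.08/4)·7.0000 = 0.1400
−ω₁+ω₂−ω₃+ω₄ = -6.0000  →  ωz = (0.08/1.0400)·-6.0000 = -0.4615

(-0.0800, 0.1400, -0.4615)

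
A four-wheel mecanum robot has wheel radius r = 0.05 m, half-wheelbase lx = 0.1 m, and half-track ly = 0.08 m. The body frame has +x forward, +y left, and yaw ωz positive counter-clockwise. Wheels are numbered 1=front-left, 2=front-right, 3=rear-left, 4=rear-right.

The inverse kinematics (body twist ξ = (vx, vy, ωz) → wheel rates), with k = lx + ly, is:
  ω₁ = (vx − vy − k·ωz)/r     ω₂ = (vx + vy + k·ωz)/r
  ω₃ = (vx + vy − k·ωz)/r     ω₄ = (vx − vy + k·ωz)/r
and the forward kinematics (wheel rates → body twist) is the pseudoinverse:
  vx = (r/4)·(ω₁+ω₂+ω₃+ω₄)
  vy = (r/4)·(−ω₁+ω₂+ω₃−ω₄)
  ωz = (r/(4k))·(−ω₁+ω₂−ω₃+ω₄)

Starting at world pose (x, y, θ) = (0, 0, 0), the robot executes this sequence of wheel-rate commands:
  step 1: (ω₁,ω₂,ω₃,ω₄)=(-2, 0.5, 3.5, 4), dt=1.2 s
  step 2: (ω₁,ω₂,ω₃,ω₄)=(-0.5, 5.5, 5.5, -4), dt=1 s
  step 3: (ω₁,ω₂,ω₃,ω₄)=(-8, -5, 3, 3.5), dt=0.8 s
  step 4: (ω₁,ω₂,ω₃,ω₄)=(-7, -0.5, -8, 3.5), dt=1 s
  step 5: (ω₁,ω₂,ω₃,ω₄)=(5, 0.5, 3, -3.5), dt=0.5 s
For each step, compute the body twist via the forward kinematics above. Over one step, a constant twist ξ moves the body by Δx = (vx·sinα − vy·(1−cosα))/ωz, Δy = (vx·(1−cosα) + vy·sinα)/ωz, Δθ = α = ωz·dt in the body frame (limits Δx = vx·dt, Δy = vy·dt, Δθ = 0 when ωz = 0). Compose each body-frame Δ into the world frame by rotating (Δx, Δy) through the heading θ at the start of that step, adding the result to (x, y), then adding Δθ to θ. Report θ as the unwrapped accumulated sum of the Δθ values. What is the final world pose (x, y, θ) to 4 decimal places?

(0.0194, 0.1515, 1.0694)

step 1: ξ=(vx,vy,ωz)=(0.0750, 0.0250, 0.2083), dt=1.2 → body Δ=(0.0853, 0.0409, 0.2500) → world pose (0.0853, 0.0409, 0.2500)
step 2: ξ=(vx,vy,ωz)=(0.0813, 0.1938, -0.2431), dt=1.0 → body Δ=(0.1039, 0.1820, -0.2431) → world pose (0.1410, 0.2429, 0.0069)
step 3: ξ=(vx,vy,ωz)=(-0.0812, 0.0313, 0.2431), dt=0.8 → body Δ=(-0.0670, 0.0185, 0.1944) → world pose (0.0738, 0.2610, 0.2014)
step 4: ξ=(vx,vy,ωz)=(-0.1500, -0.0625, 1.2500), dt=1.0 → body Δ=(-0.0796, -0.1296, 1.2500) → world pose (0.0217, 0.1181, 1.4514)
step 5: ξ=(vx,vy,ωz)=(0.0625, 0.0250, -0.7639), dt=0.5 → body Δ=(0.0329, 0.0063, -0.3819) → world pose (0.0194, 0.1515, 1.0694)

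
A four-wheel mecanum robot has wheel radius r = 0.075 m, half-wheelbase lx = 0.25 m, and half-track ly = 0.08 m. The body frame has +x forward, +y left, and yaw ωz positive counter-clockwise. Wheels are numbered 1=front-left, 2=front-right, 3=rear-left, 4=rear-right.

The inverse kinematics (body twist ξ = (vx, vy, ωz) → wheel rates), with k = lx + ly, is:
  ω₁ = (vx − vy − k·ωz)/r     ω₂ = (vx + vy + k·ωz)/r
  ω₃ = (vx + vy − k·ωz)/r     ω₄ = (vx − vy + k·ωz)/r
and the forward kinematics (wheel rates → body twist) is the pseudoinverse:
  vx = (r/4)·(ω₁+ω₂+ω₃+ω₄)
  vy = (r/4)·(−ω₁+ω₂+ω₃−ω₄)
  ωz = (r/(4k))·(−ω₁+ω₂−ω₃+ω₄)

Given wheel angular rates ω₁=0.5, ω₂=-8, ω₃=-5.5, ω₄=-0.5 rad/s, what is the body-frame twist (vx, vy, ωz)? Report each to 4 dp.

(-0.2531, -0.2531, -0.1989)

k = lx + ly = 0.25 + 0.08 = 0.3300
ω₁+ω₂+ω₃+ω₄ = -13.5000  →  vx = (0.075/4)·-13.5000 = -0.2531
−ω₁+ω₂+ω₃−ω₄ = -13.5000  →  vy = (0.075/4)·-13.5000 = -0.2531
−ω₁+ω₂−ω₃+ω₄ = -3.5000  →  ωz = (0.075/1.3200)·-3.5000 = -0.1989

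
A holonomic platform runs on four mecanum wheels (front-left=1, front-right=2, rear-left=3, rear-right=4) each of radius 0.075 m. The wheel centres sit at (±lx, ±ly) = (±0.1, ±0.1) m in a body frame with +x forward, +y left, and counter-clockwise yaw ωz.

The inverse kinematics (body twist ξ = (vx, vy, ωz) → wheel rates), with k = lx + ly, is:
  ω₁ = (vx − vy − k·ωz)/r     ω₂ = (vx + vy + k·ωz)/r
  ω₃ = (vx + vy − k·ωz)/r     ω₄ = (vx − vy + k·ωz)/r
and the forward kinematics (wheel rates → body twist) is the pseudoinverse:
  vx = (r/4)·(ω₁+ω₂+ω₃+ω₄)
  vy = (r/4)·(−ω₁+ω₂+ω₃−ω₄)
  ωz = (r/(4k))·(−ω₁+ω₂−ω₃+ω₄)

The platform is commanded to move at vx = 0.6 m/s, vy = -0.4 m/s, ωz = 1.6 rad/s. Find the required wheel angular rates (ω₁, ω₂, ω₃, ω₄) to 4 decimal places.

k = lx + ly = 0.1 + 0.1 = 0.2000;  k·ωz = 0.2000·1.6 = 0.3200
ω₁ (FL) = (vx − vy − k·ωz)/r = 0.6800/0.075 = 9.0667
ω₂ (FR) = (vx + vy + k·ωz)/r = 0.5200/0.075 = 6.9333
ω₃ (RL) = (vx + vy − k·ωz)/r = -0.1200/0.075 = -1.6000
ω₄ (RR) = (vx − vy + k·ωz)/r = 1.3200/0.075 = 17.6000

(9.0667, 6.9333, -1.6000, 17.6000)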